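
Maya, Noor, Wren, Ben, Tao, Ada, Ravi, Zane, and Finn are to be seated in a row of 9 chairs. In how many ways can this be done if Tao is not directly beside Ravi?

282240

There are 9! = 362880 arrangements in all. If Tao and Ravi are adjacent, merging them into one block gives 2·(8)! = 80640 arrangements.
So 362880 − 80640 = 282240 arrangements keep them apart.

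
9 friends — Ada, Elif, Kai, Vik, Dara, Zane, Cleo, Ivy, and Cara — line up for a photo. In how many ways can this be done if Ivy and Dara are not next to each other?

282240

Of the 9! = 362880 arrangements, those with Ivy and Dara adjacent number 2 × 8! = 80640 (treat the pair as a block with 2 internal orders).
Complementary counting: 362880 − 80640 = 282240.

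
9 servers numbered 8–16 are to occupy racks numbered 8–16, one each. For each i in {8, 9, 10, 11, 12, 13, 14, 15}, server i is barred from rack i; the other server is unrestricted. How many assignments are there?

148329

Let Aᵢ (for 8 ≤ i ≤ 15) be the placements that put server i in its forbidden rack. Any j of these fix j positions, leaving (9−j)! ways to fill the rest, and there are C(8,j) ways to pick which j.
By inclusion–exclusion, the number of valid placements is Σ_{j=0}^{8} (−1)^j C(8,j)·(9−j)!.
Computing: 362880 − 322560 + 141120 − 40320 + 8400 − 1344 + 168 − 16 + 1 = 148329.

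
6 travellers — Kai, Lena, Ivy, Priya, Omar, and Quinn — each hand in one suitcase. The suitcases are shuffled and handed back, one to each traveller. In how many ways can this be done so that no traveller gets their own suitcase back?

This is the derangement count D_6: permutations of 6 items with no fixed point.
By inclusion–exclusion this is Σ_{j=0}^{6} (−1)^j C(6,j)·(6−j)!.
Computing: 720 − 720 + 360 − 120 + 30 − 6 + 1 = 265.

265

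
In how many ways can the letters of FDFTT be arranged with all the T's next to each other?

12

Treat the 2 copies of T as a single block. The multiset to arrange is then {TT, D, F, F}, 4 items in all.
That gives (4)!/(2!) = 12 arrangements.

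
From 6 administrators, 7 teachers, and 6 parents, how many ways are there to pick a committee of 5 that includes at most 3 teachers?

Split by how many teachers are chosen (0 through 3).
Sum: C(7,0)·C(12,5) + C(7,1)·C(12,4) + C(7,2)·C(12,3) + C(7,3)·C(12,2) = 792 + 3465 + 4620 + 2310 = 11187.

11187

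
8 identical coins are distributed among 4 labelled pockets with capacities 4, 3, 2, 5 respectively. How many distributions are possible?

Without the upper bounds there are C(11,3) = 165 ways to split 8 among 4 pockets.
Subtract solutions that violate a single cap (substitute x_i' = x_i − (cap_i+1)): x_1 ≥ 5 gives C(6,3) = 20; x_2 ≥ 4 gives C(7,3) = 35; x_3 ≥ 3 gives C(8,3) = 56; x_4 ≥ 6 gives C(5,3) = 10. Together 121.
Add back pairs where two caps are both exceeded: 0 + 1 + 0 + 4 + 0 + 0 = 5.
By inclusion–exclusion the count is 165 − 121 + 5 = 49.

49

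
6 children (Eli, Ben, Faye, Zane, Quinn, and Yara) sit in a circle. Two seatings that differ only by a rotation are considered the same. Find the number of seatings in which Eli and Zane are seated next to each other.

Treat {Eli, Zane} as one unit (2 internal orders) and seat the resulting 5 units around the table: (4)! circular arrangements.
So 2 × (4)! = 2 × 24 = 48.

48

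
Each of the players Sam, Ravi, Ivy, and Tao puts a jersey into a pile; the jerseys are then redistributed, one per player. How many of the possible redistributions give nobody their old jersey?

Count assignments avoiding every fixed point. For any j of the 4 players fixed to their old jersey, the other 4−j can be arranged in (4−j)! ways.
By inclusion–exclusion this is Σ_{j=0}^{4} (−1)^j C(4,j)·(4−j)!.
Computing: 24 − 24 + 12 − 4 + 1 = 9.

9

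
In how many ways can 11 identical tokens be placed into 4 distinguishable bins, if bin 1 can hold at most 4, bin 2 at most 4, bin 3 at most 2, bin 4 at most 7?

Without the upper bounds there are C(14,3) = 364 ways to split 11 among 4 bins.
Subtract solutions that violate a single cap (substitute x_i' = x_i − (cap_i+1)): x_1 ≥ 5 gives C(9,3) = 84; x_2 ≥ 5 gives C(9,3) = 84; x_3 ≥ 3 gives C(11,3) = 165; x_4 ≥ 8 gives C(6,3) = 20. Together 353.
Add back pairs where two caps are both exceeded: 4 + 20 + 0 + 20 + 0 + 1 = 45.
By inclusion–exclusion the count is 364 − 353 + 45 = 56.

56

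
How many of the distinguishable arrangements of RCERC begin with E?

6

With the first slot taken by E, it remains to arrange the other 4 letters (RCRC).
Those 4 letters have C appearing twice and R appearing twice, giving (4)!/(2!·2!) = 6.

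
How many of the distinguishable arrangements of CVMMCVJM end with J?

210

With the last slot taken by J, it remains to arrange the other 7 letters (CVMMCVM).
Those 7 letters have C appearing twice, M appearing 3 times, and V appearing twice, giving (7)!/(3!·2!·2!) = 210.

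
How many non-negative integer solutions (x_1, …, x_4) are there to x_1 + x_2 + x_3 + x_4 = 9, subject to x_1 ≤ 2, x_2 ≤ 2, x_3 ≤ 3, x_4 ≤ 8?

Ignoring the caps, the number of non-negative solutions to x_1+…+x_4 = 9 is C(12,3) = 220.
Subtract solutions that violate a single cap (substitute x_i' = x_i − (cap_i+1)): x_1 ≥ 3 gives C(9,3) = 84; x_2 ≥ 3 gives C(9,3) = 84; x_3 ≥ 4 gives C(8,3) = 56; x_4 ≥ 9 gives C(3,3) = 1. Together 225.
Add back pairs where two caps are both exceeded: 20 + 10 + 0 + 10 + 0 + 0 = 40.
By inclusion–exclusion the count is 220 − 225 + 40 = 35.

35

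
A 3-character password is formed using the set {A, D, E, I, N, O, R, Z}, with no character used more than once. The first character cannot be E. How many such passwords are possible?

294

The first character has 8−1 = 7 choices (anything except E).
The remaining 2 characters are filled from the other 7 symbols without repetition: 7 × 6 = 42.
Total: 7 × 42 = 294.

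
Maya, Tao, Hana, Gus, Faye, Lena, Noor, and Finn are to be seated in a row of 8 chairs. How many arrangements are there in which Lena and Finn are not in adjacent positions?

Of the 8! = 40320 arrangements, those with Lena and Finn adjacent number 2 × 7! = 10080 (treat the pair as a block with 2 internal orders).
So 40320 − 10080 = 30240 arrangements keep them apart.

30240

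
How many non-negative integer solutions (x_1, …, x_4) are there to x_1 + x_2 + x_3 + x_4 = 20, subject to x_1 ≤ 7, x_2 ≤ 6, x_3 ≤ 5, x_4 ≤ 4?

10

Ignoring the caps, the number of non-negative solutions to x_1+…+x_4 = 20 is C(23,3) = 1771.
Subtract solutions that violate a single cap (substitute x_i' = x_i − (cap_i+1)): x_1 ≥ 8 gives C(15,3) = 455; x_2 ≥ 7 gives C(16,3) = 560; x_3 ≥ 6 gives C(17,3) = 680; x_4 ≥ 5 gives C(18,3) = 816. Together 2511.
Add back pairs where two caps are both exceeded: 56 + 84 + 120 + 120 + 165 + 220 = 765.
Subtract triples: 0 + 1 + 4 + 10 = 15.
By inclusion–exclusion the count is 1771 − 2511 + 765 − 15 = 10.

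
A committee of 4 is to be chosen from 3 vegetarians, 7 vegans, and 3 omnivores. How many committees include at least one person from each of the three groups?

Unrestricted: C(13,4) = 715 ways to pick any 4 of the 13.
Subtract selections that omit an entire group: no vegetarians → C(10,4) = 210; no vegans → C(6,4) = 15; no omnivores → C(10,4) = 210.
Add back selections omitting two groups (i.e. drawn from a single group): C(3,4) + C(7,4) + C(3,4) = 35.
By inclusion–exclusion: 715 − 435 + 35 = 315.

315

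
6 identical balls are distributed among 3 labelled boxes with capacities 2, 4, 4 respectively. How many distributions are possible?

12

Ignoring the caps, the number of non-negative solutions to x_1+…+x_3 = 6 is C(8,2) = 28.
Subtract solutions that violate a single cap (substitute x_i' = x_i − (cap_i+1)): x_1 ≥ 3 gives C(5,2) = 10; x_2 ≥ 5 gives C(3,2) = 3; x_3 ≥ 5 gives C(3,2) = 3. Together 16.
No two caps can be exceeded simultaneously, so the pair terms are all 0.
By inclusion–exclusion the count is 28 − 16 + 0 = 12.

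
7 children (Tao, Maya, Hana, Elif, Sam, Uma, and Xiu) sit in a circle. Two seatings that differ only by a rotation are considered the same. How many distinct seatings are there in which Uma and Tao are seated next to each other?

240

Glue Uma and Tao into a block (2 internal orders). Seating 6 units around a circle gives (5)! arrangements.
So 2 × (5)! = 2 × 120 = 240.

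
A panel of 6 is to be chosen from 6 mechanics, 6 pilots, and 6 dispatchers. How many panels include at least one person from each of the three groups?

Unrestricted: C(18,6) = 18564 ways to pick any 6 of the 18.
Selections missing a whole group: no mechanics → C(12,6) = 924; no pilots → C(12,6) = 924; no dispatchers → C(12,6) = 924.
Add back selections omitting two groups (i.e. drawn from a single group): C(6,6) + C(6,6) + C(6,6) = 3.
By inclusion–exclusion: 18564 − 2772 + 3 = 15795.

15795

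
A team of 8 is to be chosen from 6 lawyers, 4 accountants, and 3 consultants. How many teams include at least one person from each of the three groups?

Unrestricted: C(13,8) = 1287 ways to pick any 8 of the 13.
Selections missing a whole group: no lawyers → C(7,8) = 0; no accountants → C(9,8) = 9; no consultants → C(10,8) = 45.
Add back selections omitting two groups (i.e. drawn from a single group): C(6,8) + C(4,8) + C(3,8) = 0.
By inclusion–exclusion: 1287 − 54 + 0 = 1233.

1233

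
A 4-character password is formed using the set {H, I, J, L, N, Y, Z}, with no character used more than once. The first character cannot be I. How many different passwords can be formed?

720

The first character has 7−1 = 6 choices (anything except I).
The remaining 3 characters are filled from the other 6 symbols without repetition: 6 × 5 × 4 = 120.
Total: 6 × 120 = 720.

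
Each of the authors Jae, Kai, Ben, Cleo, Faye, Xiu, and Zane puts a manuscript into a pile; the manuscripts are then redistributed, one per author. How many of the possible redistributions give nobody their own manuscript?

1854

Count assignments avoiding every fixed point. For any j of the 7 authors fixed to their own manuscript, the other 7−j can be arranged in (7−j)! ways.
By inclusion–exclusion this is Σ_{j=0}^{7} (−1)^j C(7,j)·(7−j)!.
Computing: 5040 − 5040 + 2520 − 840 + 210 − 42 + 7 − 1 = 1854.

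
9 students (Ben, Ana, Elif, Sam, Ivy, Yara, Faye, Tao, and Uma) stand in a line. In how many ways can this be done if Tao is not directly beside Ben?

Of the 9! = 362880 arrangements, those with Tao and Ben adjacent number 2 × 8! = 80640 (treat the pair as a block with 2 internal orders).
Complementary counting: 362880 − 80640 = 282240.

282240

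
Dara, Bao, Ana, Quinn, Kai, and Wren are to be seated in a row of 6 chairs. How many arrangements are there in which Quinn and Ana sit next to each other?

Glue Quinn and Ana into one block (2 internal orders), leaving 5 units to arrange in a row.
So the count is 2·(5)! = 240.

240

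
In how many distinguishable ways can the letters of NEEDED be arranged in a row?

60

NEEDED has 6 letters with D appearing twice and E appearing 3 times.
So there are 6! / (3!·2!) = 60 distinguishable arrangements.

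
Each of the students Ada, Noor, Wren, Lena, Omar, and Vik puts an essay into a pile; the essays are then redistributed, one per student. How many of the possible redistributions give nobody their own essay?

Let Aᵢ be the assignments in which student i gets their own essay. We want the size of the complement of A₁∪…∪A_6.
By inclusion–exclusion this is Σ_{j=0}^{6} (−1)^j C(6,j)·(6−j)!.
Computing: 720 − 720 + 360 − 120 + 30 − 6 + 1 = 265.

265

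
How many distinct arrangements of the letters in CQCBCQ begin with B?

10

With the first slot taken by B, it remains to arrange the other 5 letters (CQCCQ).
Those 5 letters have C appearing 3 times and Q appearing twice, giving (5)!/(3!·2!) = 10.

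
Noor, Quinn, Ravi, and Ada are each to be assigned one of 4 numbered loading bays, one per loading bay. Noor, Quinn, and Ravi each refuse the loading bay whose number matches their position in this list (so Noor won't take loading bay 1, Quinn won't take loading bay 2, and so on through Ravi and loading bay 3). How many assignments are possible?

Let Aᵢ (for i ∈ {1, 2, 3}) be the placements that put person i in their forbidden loading bay. Any j of these fix j positions, leaving (4−j)! ways to fill the rest, and there are C(3,j) ways to pick which j.
By inclusion–exclusion, the number of valid placements is Σ_{j=0}^{3} (−1)^j C(3,j)·(4−j)!.
Computing: 24 − 18 + 6 − 1 = 11.

11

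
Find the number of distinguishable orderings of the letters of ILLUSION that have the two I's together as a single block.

Treat the 2 copies of I as a single block. The multiset to arrange is then {II, L, L, N, O, S, U}, 7 items in all.
That gives (7)!/(2!) = 2520 arrangements.

2520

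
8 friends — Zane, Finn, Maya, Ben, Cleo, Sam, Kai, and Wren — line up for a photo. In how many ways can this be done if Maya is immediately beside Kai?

Treat {Maya, Kai} as a single unit. There are 7 units to order, and the pair itself can be ordered 2 ways.
So the count is 2·(7)! = 10080.

10080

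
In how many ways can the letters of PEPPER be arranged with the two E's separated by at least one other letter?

40

There are 6!/(3!·2!) = 60 arrangements of PEPPER in total.
Arrangements with the E's together: treat EE as one letter, giving (5)!/(3!) = 20.
Subtracting, 60 − 20 = 40 arrangements keep the E's apart.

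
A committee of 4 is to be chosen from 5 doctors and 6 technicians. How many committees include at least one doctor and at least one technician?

Unrestricted: C(11,4) = 330 ways to pick any 4 of the 11.
Subtract selections that omit an entire group: no doctors → C(6,4) = 15; no technicians → C(5,4) = 5.
Both groups omitted at once is impossible, so 330 − 20 = 310.

310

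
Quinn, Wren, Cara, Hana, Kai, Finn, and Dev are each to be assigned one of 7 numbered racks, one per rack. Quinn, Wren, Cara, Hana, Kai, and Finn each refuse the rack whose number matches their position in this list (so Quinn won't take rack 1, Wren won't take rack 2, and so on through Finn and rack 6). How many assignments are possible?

2119

Let Aᵢ (for 1 ≤ i ≤ 6) be the placements that put person i in their forbidden rack. Any j of these fix j positions, leaving (7−j)! ways to fill the rest, and there are C(6,j) ways to pick which j.
By inclusion–exclusion, the number of valid placements is Σ_{j=0}^{6} (−1)^j C(6,j)·(7−j)!.
Computing: 5040 − 4320 + 1800 − 480 + 90 − 12 + 1 = 2119.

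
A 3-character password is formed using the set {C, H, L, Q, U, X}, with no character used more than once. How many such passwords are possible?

This is a permutation of 3 out of 6: P(6,3) = 6!/3!.
That product is 6 × 5 × 4 = 120.

120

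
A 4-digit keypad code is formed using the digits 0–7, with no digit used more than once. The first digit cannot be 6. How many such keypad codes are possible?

The first digit has 8−1 = 7 choices (anything except 6).
The remaining 3 digits are filled from the other 7 symbols without repetition: 7 × 6 × 5 = 210.
Total: 7 × 210 = 1470.

1470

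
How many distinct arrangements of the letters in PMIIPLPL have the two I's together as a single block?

Treat the 2 copies of I as a single block. The multiset to arrange is then {II, L, L, M, P, P, P}, 7 items in all.
That gives (7)!/(3!·2!) = 420 arrangements.

420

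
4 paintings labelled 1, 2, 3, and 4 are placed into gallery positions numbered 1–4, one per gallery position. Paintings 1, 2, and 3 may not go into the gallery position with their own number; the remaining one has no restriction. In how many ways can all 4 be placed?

11

Let Aᵢ (for i ∈ {1, 2, 3}) be the placements that put painting i in its forbidden gallery position. Any j of these fix j positions, leaving (4−j)! ways to fill the rest, and there are C(3,j) ways to pick which j.
By inclusion–exclusion, the number of valid placements is Σ_{j=0}^{3} (−1)^j C(3,j)·(4−j)!.
Computing: 24 − 18 + 6 − 1 = 11.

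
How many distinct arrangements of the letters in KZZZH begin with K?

4

With the first slot taken by K, it remains to arrange the other 4 letters (ZZZH).
Those 4 letters have Z appearing 3 times, giving (4)!/(3!) = 4.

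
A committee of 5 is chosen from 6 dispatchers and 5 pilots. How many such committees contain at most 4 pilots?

Split by how many pilots are chosen (0 through 4).
Sum: C(5,0)·C(6,5) + C(5,1)·C(6,4) + C(5,2)·C(6,3) + C(5,3)·C(6,2) + C(5,4)·C(6,1) = 6 + 75 + 200 + 150 + 30 = 461.

461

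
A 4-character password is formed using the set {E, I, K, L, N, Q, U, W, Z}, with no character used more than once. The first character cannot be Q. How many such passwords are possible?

2688

The first character has 9−1 = 8 choices (anything except Q).
The remaining 3 characters are filled from the other 8 symbols without repetition: 8 × 7 × 6 = 336.
Total: 8 × 336 = 2688.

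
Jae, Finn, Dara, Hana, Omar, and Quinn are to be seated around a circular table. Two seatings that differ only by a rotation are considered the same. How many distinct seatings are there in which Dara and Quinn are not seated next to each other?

72

All circular seatings of 6 people number (5)! = 120.
Those with Dara next to Quinn: fuse the pair into one unit and seat 5 units around a circle — 2·(4)! = 48.
Subtracting, 120 − 48 = 72.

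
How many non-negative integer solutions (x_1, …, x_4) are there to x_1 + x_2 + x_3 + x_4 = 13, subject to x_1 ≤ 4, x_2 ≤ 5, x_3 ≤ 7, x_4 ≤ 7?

Ignoring the caps, the number of non-negative solutions to x_1+…+x_4 = 13 is C(16,3) = 560.
Subtract solutions that violate a single cap (substitute x_i' = x_i − (cap_i+1)): x_1 ≥ 5 gives C(11,3) = 165; x_2 ≥ 6 gives C(10,3) = 120; x_3 ≥ 8 gives C(8,3) = 56; x_4 ≥ 8 gives C(8,3) = 56. Together 397.
Add back pairs where two caps are both exceeded: 10 + 1 + 1 + 0 + 0 + 0 = 12.
By inclusion–exclusion the count is 560 − 397 + 12 = 175.

175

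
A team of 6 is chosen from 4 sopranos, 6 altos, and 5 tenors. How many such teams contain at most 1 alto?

840

Split by how many altos are chosen (0 through 1).
Sum: C(6,0)·C(9,6) + C(6,1)·C(9,5) = 84 + 756 = 840.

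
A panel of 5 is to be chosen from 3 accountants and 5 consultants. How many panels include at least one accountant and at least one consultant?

With no constraint there are C(8,5) = 56 possible selections.
Subtract selections that omit an entire group: no accountants → C(5,5) = 1; no consultants → C(3,5) = 0.
Both groups omitted at once is impossible, so 56 − 1 = 55.

55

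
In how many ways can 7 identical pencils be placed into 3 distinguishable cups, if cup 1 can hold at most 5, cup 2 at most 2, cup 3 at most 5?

Without the upper bounds there are C(9,2) = 36 ways to split 7 among 3 cups.
Subtract solutions that violate a single cap (substitute x_i' = x_i − (cap_i+1)): x_1 ≥ 6 gives C(3,2) = 3; x_2 ≥ 3 gives C(6,2) = 15; x_3 ≥ 6 gives C(3,2) = 3. Together 21.
No two caps can be exceeded simultaneously, so the pair terms are all 0.
By inclusion–exclusion the count is 36 − 21 + 0 = 15.

15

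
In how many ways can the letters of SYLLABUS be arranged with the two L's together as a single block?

Treat the 2 copies of L as a single block. The multiset to arrange is then {LL, A, B, S, S, U, Y}, 7 items in all.
That gives (7)!/(2!) = 2520 arrangements.

2520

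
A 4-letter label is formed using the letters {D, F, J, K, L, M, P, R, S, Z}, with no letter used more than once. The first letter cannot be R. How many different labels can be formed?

The first letter has 10−1 = 9 choices (anything except R).
The remaining 3 letters are filled from the other 9 symbols without repetition: 9 × 8 × 7 = 504.
Total: 9 × 504 = 4536.

4536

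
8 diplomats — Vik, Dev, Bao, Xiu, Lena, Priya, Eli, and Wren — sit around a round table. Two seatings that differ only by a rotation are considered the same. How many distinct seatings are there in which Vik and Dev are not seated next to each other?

Without the restriction there are (7)! = 5040 seatings.
Those with Vik next to Dev: fuse the pair into one unit and seat 7 units around a circle — 2·(6)! = 1440.
Subtracting, 5040 − 1440 = 3600.

3600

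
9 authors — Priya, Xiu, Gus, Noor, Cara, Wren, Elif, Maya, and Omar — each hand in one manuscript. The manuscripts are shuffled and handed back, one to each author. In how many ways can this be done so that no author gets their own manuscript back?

This is the derangement count D_9: permutations of 9 items with no fixed point.
By inclusion–exclusion this is Σ_{j=0}^{9} (−1)^j C(9,j)·(9−j)!.
Computing: 362880 − 362880 + 181440 − 60480 + 15120 − 3024 + 504 − 72 + 9 − 1 = 133496.

133496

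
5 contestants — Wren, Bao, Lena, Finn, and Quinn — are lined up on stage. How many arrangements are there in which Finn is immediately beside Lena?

Glue Finn and Lena into one block (2 internal orders), leaving 4 units to arrange in a row.
So the count is 2·(4)! = 48.

48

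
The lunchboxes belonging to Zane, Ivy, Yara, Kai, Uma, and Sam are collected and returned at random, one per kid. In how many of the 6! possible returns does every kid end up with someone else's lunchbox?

This is the derangement count D_6: permutations of 6 items with no fixed point.
By inclusion–exclusion this is Σ_{j=0}^{6} (−1)^j C(6,j)·(6−j)!.
Computing: 720 − 720 + 360 − 120 + 30 − 6 + 1 = 265.

265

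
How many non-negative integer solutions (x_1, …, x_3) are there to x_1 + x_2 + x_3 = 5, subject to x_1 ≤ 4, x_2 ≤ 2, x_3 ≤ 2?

By stars and bars, unrestricted non-negative solutions to x_1+…+x_3 = 5 number C(5+2,2) = 21.
Subtract solutions that violate a single cap (substitute x_i' = x_i − (cap_i+1)): x_1 ≥ 5 gives C(2,2) = 1; x_2 ≥ 3 gives C(4,2) = 6; x_3 ≥ 3 gives C(4,2) = 6. Together 13.
No two caps can be exceeded simultaneously, so the pair terms are all 0.
By inclusion–exclusion the count is 21 − 13 + 0 = 8.

8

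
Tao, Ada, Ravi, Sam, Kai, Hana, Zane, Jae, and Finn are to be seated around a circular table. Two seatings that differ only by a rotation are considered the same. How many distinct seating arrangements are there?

40320

Around a circle, 9 distinct people have 9!/9 = (8)! = 40320 rotationally distinct seatings.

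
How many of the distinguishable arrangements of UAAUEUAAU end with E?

Fix E in the last position and arrange the remaining 8 letters.
Those 8 letters have A appearing 4 times and U appearing 4 times, giving (8)!/(4!·4!) = 70.

70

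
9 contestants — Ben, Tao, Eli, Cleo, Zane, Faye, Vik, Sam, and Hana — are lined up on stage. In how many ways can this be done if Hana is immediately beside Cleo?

Glue Hana and Cleo into one block (2 internal orders), leaving 8 units to arrange in a row.
That gives 2 × 8! = 2 × 40320 = 80640.

80640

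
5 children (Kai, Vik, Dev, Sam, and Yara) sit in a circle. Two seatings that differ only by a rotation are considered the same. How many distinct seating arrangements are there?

24

Fix one person's seat to break rotational symmetry; the remaining 4 people can be arranged in (4)! = 24 ways.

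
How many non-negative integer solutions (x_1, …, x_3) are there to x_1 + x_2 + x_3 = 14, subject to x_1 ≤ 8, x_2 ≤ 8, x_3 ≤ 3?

Ignoring the caps, the number of non-negative solutions to x_1+…+x_3 = 14 is C(16,2) = 120.
Subtract solutions that violate a single cap (substitute x_i' = x_i − (cap_i+1)): x_1 ≥ 9 gives C(7,2) = 21; x_2 ≥ 9 gives C(7,2) = 21; x_3 ≥ 4 gives C(12,2) = 66. Together 108.
Add back pairs where two caps are both exceeded: 0 + 3 + 3 = 6.
By inclusion–exclusion the count is 120 − 108 + 6 = 18.

18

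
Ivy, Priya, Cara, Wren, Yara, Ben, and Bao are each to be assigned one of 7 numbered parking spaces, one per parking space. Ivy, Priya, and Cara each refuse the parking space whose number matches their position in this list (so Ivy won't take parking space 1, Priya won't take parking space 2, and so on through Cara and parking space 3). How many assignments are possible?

Let Aᵢ (for i ∈ {1, 2, 3}) be the placements that put person i in their forbidden parking space. Any j of these fix j positions, leaving (7−j)! ways to fill the rest, and there are C(3,j) ways to pick which j.
By inclusion–exclusion, the number of valid placements is Σ_{j=0}^{3} (−1)^j C(3,j)·(7−j)!.
Computing: 5040 − 2160 + 360 − 24 = 3216.

3216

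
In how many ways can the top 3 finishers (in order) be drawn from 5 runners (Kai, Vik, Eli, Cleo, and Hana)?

This is an ordered selection of 3 from 5: P(5,3).
That gives 5 × 4 × 3 = 60.

60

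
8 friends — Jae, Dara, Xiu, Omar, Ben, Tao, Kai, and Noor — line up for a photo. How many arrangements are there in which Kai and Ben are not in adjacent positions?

Of the 8! = 40320 arrangements, those with Kai and Ben adjacent number 2 × 7! = 10080 (treat the pair as a block with 2 internal orders).
So 40320 − 10080 = 30240 arrangements keep them apart.

30240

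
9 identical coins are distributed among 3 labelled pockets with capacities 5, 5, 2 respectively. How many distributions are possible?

9

By stars and bars, unrestricted non-negative solutions to x_1+…+x_3 = 9 number C(9+2,2) = 55.
Subtract solutions that violate a single cap (substitute x_i' = x_i − (cap_i+1)): x_1 ≥ 6 gives C(5,2) = 10; x_2 ≥ 6 gives C(5,2) = 10; x_3 ≥ 3 gives C(8,2) = 28. Together 48.
Add back pairs where two caps are both exceeded: 0 + 1 + 1 = 2.
By inclusion–exclusion the count is 55 − 48 + 2 = 9.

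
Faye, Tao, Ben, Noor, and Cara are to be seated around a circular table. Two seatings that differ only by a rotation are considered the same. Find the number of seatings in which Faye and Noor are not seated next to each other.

12

All circular seatings of 5 people number (4)! = 24.
Seatings with Faye beside Noor: treat them as a block with 2 internal orders, giving 2 × (3)! = 12.
Subtracting, 24 − 12 = 12.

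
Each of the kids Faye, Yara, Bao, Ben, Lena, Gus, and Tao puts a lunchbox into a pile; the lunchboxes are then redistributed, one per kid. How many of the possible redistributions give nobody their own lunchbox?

This is the derangement count D_7: permutations of 7 items with no fixed point.
By inclusion–exclusion this is Σ_{j=0}^{7} (−1)^j C(7,j)·(7−j)!.
Computing: 5040 − 5040 + 2520 − 840 + 210 − 42 + 7 − 1 = 1854.

1854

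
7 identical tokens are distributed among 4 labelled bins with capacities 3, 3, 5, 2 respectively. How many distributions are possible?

Without the upper bounds there are C(10,3) = 120 ways to split 7 among 4 bins.
Subtract solutions that violate a single cap (substitute x_i' = x_i − (cap_i+1)): x_1 ≥ 4 gives C(6,3) = 20; x_2 ≥ 4 gives C(6,3) = 20; x_3 ≥ 6 gives C(4,3) = 4; x_4 ≥ 3 gives C(7,3) = 35. Together 79.
Add back pairs where two caps are both exceeded: 0 + 0 + 1 + 0 + 1 + 0 = 2.
By inclusion–exclusion the count is 120 − 79 + 2 = 43.

43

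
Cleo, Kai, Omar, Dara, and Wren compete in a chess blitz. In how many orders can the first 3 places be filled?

There are 5 choices for 1st place, 4 for 2nd, and 3 for 3rd.
That gives 5 × 4 × 3 = 60.

60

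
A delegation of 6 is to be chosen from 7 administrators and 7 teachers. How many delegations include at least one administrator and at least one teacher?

2989

Total 6-person selections from all 14: C(14,6) = 3003.
Subtract selections that omit an entire group: no administrators → C(7,6) = 7; no teachers → C(7,6) = 7.
Both groups omitted at once is impossible, so 3003 − 14 = 2989.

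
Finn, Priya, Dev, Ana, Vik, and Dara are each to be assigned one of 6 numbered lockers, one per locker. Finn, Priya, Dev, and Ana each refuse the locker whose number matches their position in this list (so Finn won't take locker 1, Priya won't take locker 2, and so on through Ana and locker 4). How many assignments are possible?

Let Aᵢ (for 1 ≤ i ≤ 4) be the placements that put person i in their forbidden locker. Any j of these fix j positions, leaving (6−j)! ways to fill the rest, and there are C(4,j) ways to pick which j.
By inclusion–exclusion, the number of valid placements is Σ_{j=0}^{4} (−1)^j C(4,j)·(6−j)!.
Computing: 720 − 480 + 144 − 24 + 2 = 362.

362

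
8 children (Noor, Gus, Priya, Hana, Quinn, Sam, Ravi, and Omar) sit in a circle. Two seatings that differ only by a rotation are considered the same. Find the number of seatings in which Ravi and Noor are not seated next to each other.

All circular seatings of 8 people number (7)! = 5040.
Seatings with Ravi beside Noor: treat them as a block with 2 internal orders, giving 2 × (6)! = 1440.
Subtracting, 5040 − 1440 = 3600.

3600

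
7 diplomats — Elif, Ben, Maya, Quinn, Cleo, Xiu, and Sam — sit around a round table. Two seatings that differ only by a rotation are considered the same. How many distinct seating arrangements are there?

Seat Elif anywhere (absorbing the rotational symmetry), then permute the other 6: (6)! = 720.

720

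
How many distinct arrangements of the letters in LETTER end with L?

With the last slot taken by L, it remains to arrange the other 5 letters (ETTER).
Those 5 letters have E appearing twice and T appearing twice, giving (5)!/(2!·2!) = 30.

30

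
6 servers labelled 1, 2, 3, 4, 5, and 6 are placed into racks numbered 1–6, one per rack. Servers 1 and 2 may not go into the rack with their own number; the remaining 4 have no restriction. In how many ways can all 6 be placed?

Let Aᵢ (for i ∈ {1, 2}) be the placements that put server i in its forbidden rack. Any j of these fix j positions, leaving (6−j)! ways to fill the rest, and there are C(2,j) ways to pick which j.
By inclusion–exclusion, the number of valid placements is Σ_{j=0}^{2} (−1)^j C(2,j)·(6−j)!.
Computing: 720 − 240 + 24 = 504.

504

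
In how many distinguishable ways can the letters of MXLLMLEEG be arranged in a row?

The 9 letters of MXLLMLEEG have repeats: E appearing twice, L appearing 3 times, and M appearing twice.
The number of distinct arrangements is 9!/(3!·2!·2!) = 362880/24 = 15120.

15120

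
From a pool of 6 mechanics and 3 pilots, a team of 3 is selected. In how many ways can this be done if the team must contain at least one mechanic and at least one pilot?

With no constraint there are C(9,3) = 84 possible selections.
Selections missing a whole group: no mechanics → C(3,3) = 1; no pilots → C(6,3) = 20.
Both groups omitted at once is impossible, so 84 − 21 = 63.

63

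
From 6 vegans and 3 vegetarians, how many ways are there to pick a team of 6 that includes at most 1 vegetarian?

Split by how many vegetarians are chosen (0 through 1).
Sum: C(3,0)·C(6,6) + C(3,1)·C(6,5) = 1 + 18 = 19.

19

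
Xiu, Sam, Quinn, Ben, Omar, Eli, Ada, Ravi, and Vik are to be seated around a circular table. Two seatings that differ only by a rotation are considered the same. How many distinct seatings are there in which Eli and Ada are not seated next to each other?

Without the restriction there are (8)! = 40320 seatings.
Those with Eli next to Ada: fuse the pair into one unit and seat 8 units around a circle — 2·(7)! = 10080.
Subtracting, 40320 − 10080 = 30240.

30240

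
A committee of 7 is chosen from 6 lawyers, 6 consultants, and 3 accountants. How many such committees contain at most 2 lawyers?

Split by how many lawyers are chosen (0 through 2).
Sum: C(6,0)·C(9,7) + C(6,1)·C(9,6) + C(6,2)·C(9,5) = 36 + 504 + 1890 = 2430.

2430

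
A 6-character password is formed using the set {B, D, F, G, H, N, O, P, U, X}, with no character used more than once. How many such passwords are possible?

With no repetition, fill the 6 characters in order: 10 choices, then 9, down to 5.
10 × 9 × 8 × 7 × 6 × 5 = 151200.

151200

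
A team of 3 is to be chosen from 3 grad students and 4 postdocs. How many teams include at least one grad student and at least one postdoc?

30

Unrestricted: C(7,3) = 35 ways to pick any 3 of the 7.
Selections missing a whole group: no grad students → C(4,3) = 4; no postdocs → C(3,3) = 1.
Both groups omitted at once is impossible, so 35 − 5 = 30.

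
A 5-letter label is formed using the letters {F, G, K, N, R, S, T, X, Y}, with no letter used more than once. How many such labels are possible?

Choose and order 5 of the 9 symbols: the first letter has 9 options, the next 8, and so on down to 5.
That product is 9 × 8 × 7 × 6 × 5 = 15120.

15120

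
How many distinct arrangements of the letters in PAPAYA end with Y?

With the last slot taken by Y, it remains to arrange the other 5 letters (PAPAA).
Those 5 letters have A appearing 3 times and P appearing twice, giving (5)!/(3!·2!) = 10.

10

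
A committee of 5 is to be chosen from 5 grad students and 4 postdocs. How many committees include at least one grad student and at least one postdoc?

Total 5-person selections from all 9: C(9,5) = 126.
Subtract selections that omit an entire group: no grad students → C(4,5) = 0; no postdocs → C(5,5) = 1.
Both groups omitted at once is impossible, so 126 − 1 = 125.

125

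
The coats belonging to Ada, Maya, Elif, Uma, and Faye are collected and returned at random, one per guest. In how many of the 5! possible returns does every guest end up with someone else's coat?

Count assignments avoiding every fixed point. For any j of the 5 guests fixed to their own coat, the other 5−j can be arranged in (5−j)! ways.
By inclusion–exclusion this is Σ_{j=0}^{5} (−1)^j C(5,j)·(5−j)!.
Computing: 120 − 120 + 60 − 20 + 5 − 1 = 44.

44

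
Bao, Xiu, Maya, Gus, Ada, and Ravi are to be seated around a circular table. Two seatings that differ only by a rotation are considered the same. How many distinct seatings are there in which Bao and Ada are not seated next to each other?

Without the restriction there are (5)! = 120 seatings.
Those with Bao next to Ada: fuse the pair into one unit and seat 5 units around a circle — 2·(4)! = 48.
Subtracting, 120 − 48 = 72.

72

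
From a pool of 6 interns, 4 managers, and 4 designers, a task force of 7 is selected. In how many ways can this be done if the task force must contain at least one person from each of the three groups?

3184

Unrestricted: C(14,7) = 3432 ways to pick any 7 of the 14.
Selections missing a whole group: no interns → C(8,7) = 8; no managers → C(10,7) = 120; no designers → C(10,7) = 120.
Add back selections omitting two groups (i.e. drawn from a single group): C(6,7) + C(4,7) + C(4,7) = 0.
By inclusion–exclusion: 3432 − 248 + 0 = 3184.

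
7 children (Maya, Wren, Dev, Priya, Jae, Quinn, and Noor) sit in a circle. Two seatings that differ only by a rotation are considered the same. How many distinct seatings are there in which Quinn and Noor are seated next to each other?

Treat {Quinn, Noor} as one unit (2 internal orders) and seat the resulting 6 units around the table: (5)! circular arrangements.
So 2 × (5)! = 2 × 120 = 240.

240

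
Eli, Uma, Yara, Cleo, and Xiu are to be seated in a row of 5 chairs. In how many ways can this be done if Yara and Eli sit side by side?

Place the 3 others and the Yara-Eli pair as 4 objects in a line; the pair has 2 internal arrangements.
So the count is 2·(4)! = 48.

48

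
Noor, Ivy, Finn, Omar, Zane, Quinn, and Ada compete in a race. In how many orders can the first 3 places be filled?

There are 7 choices for 1st place, 6 for 2nd, and 5 for 3rd.
That gives 7 × 6 × 5 = 210.

210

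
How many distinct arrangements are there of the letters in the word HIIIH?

10

The 5 letters of HIIIH have repeats: H appearing twice and I appearing 3 times.
So there are 5! / (3!·2!) = 10 distinguishable arrangements.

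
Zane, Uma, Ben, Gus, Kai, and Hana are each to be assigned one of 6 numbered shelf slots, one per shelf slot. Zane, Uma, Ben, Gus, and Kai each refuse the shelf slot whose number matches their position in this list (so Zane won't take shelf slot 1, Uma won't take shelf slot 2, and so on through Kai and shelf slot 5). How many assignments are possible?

309

Let Aᵢ (for 1 ≤ i ≤ 5) be the placements that put person i in their forbidden shelf slot. Any j of these fix j positions, leaving (6−j)! ways to fill the rest, and there are C(5,j) ways to pick which j.
By inclusion–exclusion, the number of valid placements is Σ_{j=0}^{5} (−1)^j C(5,j)·(6−j)!.
Computing: 720 − 600 + 240 − 60 + 10 − 1 = 309.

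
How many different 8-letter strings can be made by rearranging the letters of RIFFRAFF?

840

The 8 letters of RIFFRAFF have repeats: F appearing 4 times and R appearing twice.
Dividing 8! = 40320 by 4!·2! = 48 for the repeated letters gives 840.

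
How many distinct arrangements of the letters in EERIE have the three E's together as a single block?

Treat the 3 copies of E as a single block. The multiset to arrange is then {EEE, I, R}, 3 items in all.
All 3 items are distinct, so there are (3)! = 6 arrangements.

6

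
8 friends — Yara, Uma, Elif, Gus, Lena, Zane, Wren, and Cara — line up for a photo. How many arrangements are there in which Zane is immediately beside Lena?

Glue Zane and Lena into one block (2 internal orders), leaving 7 units to arrange in a row.
That gives 2 × 7! = 2 × 5040 = 10080.

10080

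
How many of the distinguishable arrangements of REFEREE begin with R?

30

Fix R in the first position and arrange the remaining 6 letters.
Those 6 letters have E appearing 4 times, giving (6)!/(4!) = 30.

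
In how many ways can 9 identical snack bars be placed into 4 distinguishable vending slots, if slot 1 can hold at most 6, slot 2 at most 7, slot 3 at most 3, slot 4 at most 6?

By stars and bars, unrestricted non-negative solutions to x_1+…+x_4 = 9 number C(9+3,3) = 220.
Subtract solutions that violate a single cap (substitute x_i' = x_i − (cap_i+1)): x_1 ≥ 7 gives C(5,3) = 10; x_2 ≥ 8 gives C(4,3) = 4; x_3 ≥ 4 gives C(8,3) = 56; x_4 ≥ 7 gives C(5,3) = 10. Together 80.
No two caps can be exceeded simultaneously, so the pair terms are all 0.
By inclusion–exclusion the count is 220 − 80 + 0 = 140.

140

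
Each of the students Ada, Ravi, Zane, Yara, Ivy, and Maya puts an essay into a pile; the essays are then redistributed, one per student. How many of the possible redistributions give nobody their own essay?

Count assignments avoiding every fixed point. For any j of the 6 students fixed to their own essay, the other 6−j can be arranged in (6−j)! ways.
By inclusion–exclusion this is Σ_{j=0}^{6} (−1)^j C(6,j)·(6−j)!.
Computing: 720 − 720 + 360 − 120 + 30 − 6 + 1 = 265.

265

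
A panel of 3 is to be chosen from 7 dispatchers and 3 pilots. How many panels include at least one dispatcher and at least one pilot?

84

Total 3-person selections from all 10: C(10,3) = 120.
Selections missing a whole group: no dispatchers → C(3,3) = 1; no pilots → C(7,3) = 35.
Both groups omitted at once is impossible, so 120 − 36 = 84.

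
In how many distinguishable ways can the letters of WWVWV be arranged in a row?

WWVWV has 5 letters with V appearing twice and W appearing 3 times.
So there are 5! / (3!·2!) = 10 distinguishable arrangements.

10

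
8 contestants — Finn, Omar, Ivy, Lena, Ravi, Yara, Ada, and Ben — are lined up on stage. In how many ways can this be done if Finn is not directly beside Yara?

Of the 8! = 40320 arrangements, those with Finn and Yara adjacent number 2 × 7! = 10080 (treat the pair as a block with 2 internal orders).
Complementary counting: 40320 − 10080 = 30240.

30240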